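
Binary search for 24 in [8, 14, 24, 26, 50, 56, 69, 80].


Step 1: lo=0, hi=7, mid=3, val=26
Step 2: lo=0, hi=2, mid=1, val=14
Step 3: lo=2, hi=2, mid=2, val=24

Found at index 2


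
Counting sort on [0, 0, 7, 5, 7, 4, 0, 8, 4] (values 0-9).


Input: [0, 0, 7, 5, 7, 4, 0, 8, 4]
Counts: [3, 0, 0, 0, 2, 1, 0, 2, 1, 0]

Sorted: [0, 0, 0, 4, 4, 5, 7, 7, 8]


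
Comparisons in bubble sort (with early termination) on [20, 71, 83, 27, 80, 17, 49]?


Algorithm: bubble sort (with early termination)
Input: [20, 71, 83, 27, 80, 17, 49]
Sorted: [17, 20, 27, 49, 71, 80, 83]

21


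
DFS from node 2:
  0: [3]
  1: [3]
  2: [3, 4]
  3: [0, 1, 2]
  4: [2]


Visit 2, push [4, 3]
Visit 3, push [1, 0]
Visit 0, push []
Visit 1, push []
Visit 4, push []

DFS order: [2, 3, 0, 1, 4]


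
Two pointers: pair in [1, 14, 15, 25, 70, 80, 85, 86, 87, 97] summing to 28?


lo=0(1)+hi=9(97)=98
lo=0(1)+hi=8(87)=88
lo=0(1)+hi=7(86)=87
lo=0(1)+hi=6(85)=86
lo=0(1)+hi=5(80)=81
lo=0(1)+hi=4(70)=71
lo=0(1)+hi=3(25)=26
lo=1(14)+hi=3(25)=39
lo=1(14)+hi=2(15)=29

No pair found


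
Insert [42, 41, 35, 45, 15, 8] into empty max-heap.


Insert 42: [42]
Insert 41: [42, 41]
Insert 35: [42, 41, 35]
Insert 45: [45, 42, 35, 41]
Insert 15: [45, 42, 35, 41, 15]
Insert 8: [45, 42, 35, 41, 15, 8]

Final heap: [45, 42, 35, 41, 15, 8]


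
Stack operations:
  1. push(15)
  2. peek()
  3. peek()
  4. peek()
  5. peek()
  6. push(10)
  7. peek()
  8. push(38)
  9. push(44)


push(15) -> [15]
peek()->15
peek()->15
peek()->15
peek()->15
push(10) -> [15, 10]
peek()->10
push(38) -> [15, 10, 38]
push(44) -> [15, 10, 38, 44]

Final stack: [15, 10, 38, 44]


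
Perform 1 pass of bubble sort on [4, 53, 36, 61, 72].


Initial: [4, 53, 36, 61, 72]
Pass 1: [4, 36, 53, 61, 72] (1 swaps)

After 1 pass: [4, 36, 53, 61, 72]


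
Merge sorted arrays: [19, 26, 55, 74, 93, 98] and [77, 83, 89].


Take 19 from A
Take 26 from A
Take 55 from A
Take 74 from A
Take 77 from B
Take 83 from B
Take 89 from B

Merged: [19, 26, 55, 74, 77, 83, 89, 93, 98]


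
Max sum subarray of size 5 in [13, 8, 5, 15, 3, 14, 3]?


[0:5]: 44
[1:6]: 45
[2:7]: 40

Max: 45 at [1:6]


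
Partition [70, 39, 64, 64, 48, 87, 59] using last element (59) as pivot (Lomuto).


Pivot: 59
  39 <= 59: swap -> [39, 70, 64, 64, 48, 87, 59]
  48 <= 59: swap -> [39, 48, 64, 64, 70, 87, 59]
Place pivot at 2: [39, 48, 59, 64, 70, 87, 64]

Partitioned: [39, 48, 59, 64, 70, 87, 64]


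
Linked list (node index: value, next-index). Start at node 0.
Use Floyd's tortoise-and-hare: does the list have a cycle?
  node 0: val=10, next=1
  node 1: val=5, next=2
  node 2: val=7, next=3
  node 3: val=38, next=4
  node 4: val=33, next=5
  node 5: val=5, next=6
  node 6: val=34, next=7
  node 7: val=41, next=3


Floyd's tortoise (slow, +1) and hare (fast, +2):
  init: slow=0, fast=0
  step 1: slow=1, fast=2
  step 2: slow=2, fast=4
  step 3: slow=3, fast=6
  step 4: slow=4, fast=3
  step 5: slow=5, fast=5
  slow == fast at node 5: cycle detected

Cycle: yes


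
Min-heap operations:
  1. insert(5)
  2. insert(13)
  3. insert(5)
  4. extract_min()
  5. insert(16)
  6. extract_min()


insert(5) -> [5]
insert(13) -> [5, 13]
insert(5) -> [5, 13, 5]
extract_min()->5, [5, 13]
insert(16) -> [5, 13, 16]
extract_min()->5, [13, 16]

Final heap: [13, 16]


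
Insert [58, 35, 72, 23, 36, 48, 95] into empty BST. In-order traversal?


Insert 58: root
Insert 35: L from 58
Insert 72: R from 58
Insert 23: L from 58 -> L from 35
Insert 36: L from 58 -> R from 35
Insert 48: L from 58 -> R from 35 -> R from 36
Insert 95: R from 58 -> R from 72

In-order: [23, 35, 36, 48, 58, 72, 95]


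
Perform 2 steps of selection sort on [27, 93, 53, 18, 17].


Initial: [27, 93, 53, 18, 17]
Step 1: min=17 at 4
  Swap: [17, 93, 53, 18, 27]
Step 2: min=18 at 3
  Swap: [17, 18, 53, 93, 27]

After 2 steps: [17, 18, 53, 93, 27]


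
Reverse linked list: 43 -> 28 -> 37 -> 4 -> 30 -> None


Step 1: curr=43, set curr.next=prev(None) | reversed so far: 43
Step 2: curr=28, set curr.next=prev(43) | reversed so far: 28 -> 43
Step 3: curr=37, set curr.next=prev(28) | reversed so far: 37 -> 28 -> 43
Step 4: curr=4, set curr.next=prev(37) | reversed so far: 4 -> 37 -> 28 -> 43
Step 5: curr=30, set curr.next=prev(4) | reversed so far: 30 -> 4 -> 37 -> 28 -> 43

30 -> 4 -> 37 -> 28 -> 43 -> None


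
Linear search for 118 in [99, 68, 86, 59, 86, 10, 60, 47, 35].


i=0: 99!=118
i=1: 68!=118
i=2: 86!=118
i=3: 59!=118
i=4: 86!=118
i=5: 10!=118
i=6: 60!=118
i=7: 47!=118
i=8: 35!=118

Not found, 9 comps


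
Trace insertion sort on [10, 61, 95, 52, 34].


Initial: [10, 61, 95, 52, 34]
Insert 61: [10, 61, 95, 52, 34]
Insert 95: [10, 61, 95, 52, 34]
Insert 52: [10, 52, 61, 95, 34]
Insert 34: [10, 34, 52, 61, 95]

Sorted: [10, 34, 52, 61, 95]


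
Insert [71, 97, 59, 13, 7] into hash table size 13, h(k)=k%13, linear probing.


Insert 71: h=6 -> slot 6
Insert 97: h=6, 1 probes -> slot 7
Insert 59: h=7, 1 probes -> slot 8
Insert 13: h=0 -> slot 0
Insert 7: h=7, 2 probes -> slot 9

Table: [13, None, None, None, None, None, 71, 97, 59, 7, None, None, None]


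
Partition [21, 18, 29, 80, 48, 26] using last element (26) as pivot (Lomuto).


Pivot: 26
  21 <= 26: advance i (no swap)
  18 <= 26: advance i (no swap)
Place pivot at 2: [21, 18, 26, 80, 48, 29]

Partitioned: [21, 18, 26, 80, 48, 29]


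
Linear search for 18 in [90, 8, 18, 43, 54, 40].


i=0: 90!=18
i=1: 8!=18
i=2: 18==18 found!

Found at 2, 3 comps


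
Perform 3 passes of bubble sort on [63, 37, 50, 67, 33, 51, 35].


Initial: [63, 37, 50, 67, 33, 51, 35]
Pass 1: [37, 50, 63, 33, 51, 35, 67] (5 swaps)
Pass 2: [37, 50, 33, 51, 35, 63, 67] (3 swaps)
Pass 3: [37, 33, 50, 35, 51, 63, 67] (2 swaps)

After 3 passes: [37, 33, 50, 35, 51, 63, 67]


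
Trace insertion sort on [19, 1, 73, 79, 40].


Initial: [19, 1, 73, 79, 40]
Insert 1: [1, 19, 73, 79, 40]
Insert 73: [1, 19, 73, 79, 40]
Insert 79: [1, 19, 73, 79, 40]
Insert 40: [1, 19, 40, 73, 79]

Sorted: [1, 19, 40, 73, 79]


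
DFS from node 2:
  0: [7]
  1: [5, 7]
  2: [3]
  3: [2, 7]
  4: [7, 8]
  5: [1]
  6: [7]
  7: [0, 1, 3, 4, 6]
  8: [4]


Visit 2, push [3]
Visit 3, push [7]
Visit 7, push [6, 4, 1, 0]
Visit 0, push []
Visit 1, push [5]
Visit 5, push []
Visit 4, push [8]
Visit 8, push []
Visit 6, push []

DFS order: [2, 3, 7, 0, 1, 5, 4, 8, 6]


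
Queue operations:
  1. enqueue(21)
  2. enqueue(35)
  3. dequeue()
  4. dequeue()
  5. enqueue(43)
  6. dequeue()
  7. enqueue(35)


enqueue(21) -> [21]
enqueue(35) -> [21, 35]
dequeue()->21, [35]
dequeue()->35, []
enqueue(43) -> [43]
dequeue()->43, []
enqueue(35) -> [35]

Final queue: [35]


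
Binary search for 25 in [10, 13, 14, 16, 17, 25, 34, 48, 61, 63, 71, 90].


Step 1: lo=0, hi=11, mid=5, val=25

Found at index 5


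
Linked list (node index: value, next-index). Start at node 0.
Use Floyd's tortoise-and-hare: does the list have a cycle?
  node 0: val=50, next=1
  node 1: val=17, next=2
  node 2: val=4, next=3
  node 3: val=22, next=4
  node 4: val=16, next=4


Floyd's tortoise (slow, +1) and hare (fast, +2):
  init: slow=0, fast=0
  step 1: slow=1, fast=2
  step 2: slow=2, fast=4
  step 3: slow=3, fast=4
  step 4: slow=4, fast=4
  slow == fast at node 4: cycle detected

Cycle: yes


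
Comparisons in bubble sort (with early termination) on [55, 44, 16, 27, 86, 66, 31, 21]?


Algorithm: bubble sort (with early termination)
Input: [55, 44, 16, 27, 86, 66, 31, 21]
Sorted: [16, 21, 27, 31, 44, 55, 66, 86]

28


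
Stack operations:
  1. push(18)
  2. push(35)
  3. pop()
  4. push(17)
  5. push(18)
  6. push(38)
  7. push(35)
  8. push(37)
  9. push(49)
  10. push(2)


push(18) -> [18]
push(35) -> [18, 35]
pop()->35, [18]
push(17) -> [18, 17]
push(18) -> [18, 17, 18]
push(38) -> [18, 17, 18, 38]
push(35) -> [18, 17, 18, 38, 35]
push(37) -> [18, 17, 18, 38, 35, 37]
push(49) -> [18, 17, 18, 38, 35, 37, 49]
push(2) -> [18, 17, 18, 38, 35, 37, 49, 2]

Final stack: [18, 17, 18, 38, 35, 37, 49, 2]


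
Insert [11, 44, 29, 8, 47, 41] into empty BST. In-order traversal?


Insert 11: root
Insert 44: R from 11
Insert 29: R from 11 -> L from 44
Insert 8: L from 11
Insert 47: R from 11 -> R from 44
Insert 41: R from 11 -> L from 44 -> R from 29

In-order: [8, 11, 29, 41, 44, 47]


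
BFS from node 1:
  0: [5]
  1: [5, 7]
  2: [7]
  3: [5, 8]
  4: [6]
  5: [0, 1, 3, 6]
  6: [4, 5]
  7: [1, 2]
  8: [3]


Visit 1, enqueue [5, 7]
Visit 5, enqueue [0, 3, 6]
Visit 7, enqueue [2]
Visit 0, enqueue []
Visit 3, enqueue [8]
Visit 6, enqueue [4]
Visit 2, enqueue []
Visit 8, enqueue []
Visit 4, enqueue []

BFS order: [1, 5, 7, 0, 3, 6, 2, 8, 4]


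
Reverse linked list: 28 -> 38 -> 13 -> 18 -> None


Step 1: curr=28, set curr.next=prev(None) | reversed so far: 28
Step 2: curr=38, set curr.next=prev(28) | reversed so far: 38 -> 28
Step 3: curr=13, set curr.next=prev(38) | reversed so far: 13 -> 38 -> 28
Step 4: curr=18, set curr.next=prev(13) | reversed so far: 18 -> 13 -> 38 -> 28

18 -> 13 -> 38 -> 28 -> None


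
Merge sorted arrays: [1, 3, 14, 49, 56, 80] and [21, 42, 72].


Take 1 from A
Take 3 from A
Take 14 from A
Take 21 from B
Take 42 from B
Take 49 from A
Take 56 from A
Take 72 from B

Merged: [1, 3, 14, 21, 42, 49, 56, 72, 80]


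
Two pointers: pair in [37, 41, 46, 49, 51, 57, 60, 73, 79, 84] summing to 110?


lo=0(37)+hi=9(84)=121
lo=0(37)+hi=8(79)=116
lo=0(37)+hi=7(73)=110

Yes: 37+73=110


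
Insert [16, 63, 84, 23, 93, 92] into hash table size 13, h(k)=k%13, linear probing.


Insert 16: h=3 -> slot 3
Insert 63: h=11 -> slot 11
Insert 84: h=6 -> slot 6
Insert 23: h=10 -> slot 10
Insert 93: h=2 -> slot 2
Insert 92: h=1 -> slot 1

Table: [None, 92, 93, 16, None, None, 84, None, None, None, 23, 63, None]


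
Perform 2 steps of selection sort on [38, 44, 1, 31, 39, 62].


Initial: [38, 44, 1, 31, 39, 62]
Step 1: min=1 at 2
  Swap: [1, 44, 38, 31, 39, 62]
Step 2: min=31 at 3
  Swap: [1, 31, 38, 44, 39, 62]

After 2 steps: [1, 31, 38, 44, 39, 62]


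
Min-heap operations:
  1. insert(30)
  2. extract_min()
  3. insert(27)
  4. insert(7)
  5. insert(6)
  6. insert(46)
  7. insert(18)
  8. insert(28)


insert(30) -> [30]
extract_min()->30, []
insert(27) -> [27]
insert(7) -> [7, 27]
insert(6) -> [6, 27, 7]
insert(46) -> [6, 27, 7, 46]
insert(18) -> [6, 18, 7, 46, 27]
insert(28) -> [6, 18, 7, 46, 27, 28]

Final heap: [6, 18, 7, 46, 27, 28]


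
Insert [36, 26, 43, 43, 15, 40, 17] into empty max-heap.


Insert 36: [36]
Insert 26: [36, 26]
Insert 43: [43, 26, 36]
Insert 43: [43, 43, 36, 26]
Insert 15: [43, 43, 36, 26, 15]
Insert 40: [43, 43, 40, 26, 15, 36]
Insert 17: [43, 43, 40, 26, 15, 36, 17]

Final heap: [43, 43, 40, 26, 15, 36, 17]


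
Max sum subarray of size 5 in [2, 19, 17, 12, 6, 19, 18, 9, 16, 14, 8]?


[0:5]: 56
[1:6]: 73
[2:7]: 72
[3:8]: 64
[4:9]: 68
[5:10]: 76
[6:11]: 65

Max: 76 at [5:10]


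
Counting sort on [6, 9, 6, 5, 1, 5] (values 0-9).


Input: [6, 9, 6, 5, 1, 5]
Counts: [0, 1, 0, 0, 0, 2, 2, 0, 0, 1]

Sorted: [1, 5, 5, 6, 6, 9]


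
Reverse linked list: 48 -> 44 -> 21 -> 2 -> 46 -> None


Step 1: curr=48, set curr.next=prev(None) | reversed so far: 48
Step 2: curr=44, set curr.next=prev(48) | reversed so far: 44 -> 48
Step 3: curr=21, set curr.next=prev(44) | reversed so far: 21 -> 44 -> 48
Step 4: curr=2, set curr.next=prev(21) | reversed so far: 2 -> 21 -> 44 -> 48
Step 5: curr=46, set curr.next=prev(2) | reversed so far: 46 -> 2 -> 21 -> 44 -> 48

46 -> 2 -> 21 -> 44 -> 48 -> None


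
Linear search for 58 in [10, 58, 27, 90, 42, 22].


i=0: 10!=58
i=1: 58==58 found!

Found at 1, 2 comps


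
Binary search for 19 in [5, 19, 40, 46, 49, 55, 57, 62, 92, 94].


Step 1: lo=0, hi=9, mid=4, val=49
Step 2: lo=0, hi=3, mid=1, val=19

Found at index 1


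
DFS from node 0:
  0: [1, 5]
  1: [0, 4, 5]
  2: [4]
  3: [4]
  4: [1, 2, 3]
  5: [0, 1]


Visit 0, push [5, 1]
Visit 1, push [5, 4]
Visit 4, push [3, 2]
Visit 2, push []
Visit 3, push []
Visit 5, push []

DFS order: [0, 1, 4, 2, 3, 5]


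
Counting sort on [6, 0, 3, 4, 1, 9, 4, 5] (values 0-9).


Input: [6, 0, 3, 4, 1, 9, 4, 5]
Counts: [1, 1, 0, 1, 2, 1, 1, 0, 0, 1]

Sorted: [0, 1, 3, 4, 4, 5, 6, 9]


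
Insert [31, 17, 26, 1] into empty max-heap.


Insert 31: [31]
Insert 17: [31, 17]
Insert 26: [31, 17, 26]
Insert 1: [31, 17, 26, 1]

Final heap: [31, 17, 26, 1]


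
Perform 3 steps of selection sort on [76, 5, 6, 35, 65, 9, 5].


Initial: [76, 5, 6, 35, 65, 9, 5]
Step 1: min=5 at 1
  Swap: [5, 76, 6, 35, 65, 9, 5]
Step 2: min=5 at 6
  Swap: [5, 5, 6, 35, 65, 9, 76]
Step 3: min=6 at 2
  Swap: [5, 5, 6, 35, 65, 9, 76]

After 3 steps: [5, 5, 6, 35, 65, 9, 76]


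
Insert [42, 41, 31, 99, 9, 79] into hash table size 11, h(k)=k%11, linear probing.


Insert 42: h=9 -> slot 9
Insert 41: h=8 -> slot 8
Insert 31: h=9, 1 probes -> slot 10
Insert 99: h=0 -> slot 0
Insert 9: h=9, 3 probes -> slot 1
Insert 79: h=2 -> slot 2

Table: [99, 9, 79, None, None, None, None, None, 41, 42, 31]


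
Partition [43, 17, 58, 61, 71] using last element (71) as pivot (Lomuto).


Pivot: 71
  43 <= 71: advance i (no swap)
  17 <= 71: advance i (no swap)
  58 <= 71: advance i (no swap)
  61 <= 71: advance i (no swap)
Place pivot at 4: [43, 17, 58, 61, 71]

Partitioned: [43, 17, 58, 61, 71]


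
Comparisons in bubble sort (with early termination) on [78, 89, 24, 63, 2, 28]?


Algorithm: bubble sort (with early termination)
Input: [78, 89, 24, 63, 2, 28]
Sorted: [2, 24, 28, 63, 78, 89]

15


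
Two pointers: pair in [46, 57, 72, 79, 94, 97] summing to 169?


lo=0(46)+hi=5(97)=143
lo=1(57)+hi=5(97)=154
lo=2(72)+hi=5(97)=169

Yes: 72+97=169


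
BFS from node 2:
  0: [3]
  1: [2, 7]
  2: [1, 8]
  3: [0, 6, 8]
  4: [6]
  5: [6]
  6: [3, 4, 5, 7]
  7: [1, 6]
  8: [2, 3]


Visit 2, enqueue [1, 8]
Visit 1, enqueue [7]
Visit 8, enqueue [3]
Visit 7, enqueue [6]
Visit 3, enqueue [0]
Visit 6, enqueue [4, 5]
Visit 0, enqueue []
Visit 4, enqueue []
Visit 5, enqueue []

BFS order: [2, 1, 8, 7, 3, 6, 0, 4, 5]


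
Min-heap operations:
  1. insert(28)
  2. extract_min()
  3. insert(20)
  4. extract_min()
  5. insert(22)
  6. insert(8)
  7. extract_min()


insert(28) -> [28]
extract_min()->28, []
insert(20) -> [20]
extract_min()->20, []
insert(22) -> [22]
insert(8) -> [8, 22]
extract_min()->8, [22]

Final heap: [22]


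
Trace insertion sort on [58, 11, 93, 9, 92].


Initial: [58, 11, 93, 9, 92]
Insert 11: [11, 58, 93, 9, 92]
Insert 93: [11, 58, 93, 9, 92]
Insert 9: [9, 11, 58, 93, 92]
Insert 92: [9, 11, 58, 92, 93]

Sorted: [9, 11, 58, 92, 93]


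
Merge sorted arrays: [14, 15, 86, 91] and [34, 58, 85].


Take 14 from A
Take 15 from A
Take 34 from B
Take 58 from B
Take 85 from B

Merged: [14, 15, 34, 58, 85, 86, 91]


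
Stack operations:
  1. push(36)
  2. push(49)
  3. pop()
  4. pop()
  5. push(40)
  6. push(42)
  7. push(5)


push(36) -> [36]
push(49) -> [36, 49]
pop()->49, [36]
pop()->36, []
push(40) -> [40]
push(42) -> [40, 42]
push(5) -> [40, 42, 5]

Final stack: [40, 42, 5]


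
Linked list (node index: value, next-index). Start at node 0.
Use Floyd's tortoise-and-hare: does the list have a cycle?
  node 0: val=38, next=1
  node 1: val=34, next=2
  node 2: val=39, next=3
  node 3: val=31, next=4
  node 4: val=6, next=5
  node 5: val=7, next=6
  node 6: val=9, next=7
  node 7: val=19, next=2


Floyd's tortoise (slow, +1) and hare (fast, +2):
  init: slow=0, fast=0
  step 1: slow=1, fast=2
  step 2: slow=2, fast=4
  step 3: slow=3, fast=6
  step 4: slow=4, fast=2
  step 5: slow=5, fast=4
  step 6: slow=6, fast=6
  slow == fast at node 6: cycle detected

Cycle: yes


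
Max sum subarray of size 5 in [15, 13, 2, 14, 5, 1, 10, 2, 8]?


[0:5]: 49
[1:6]: 35
[2:7]: 32
[3:8]: 32
[4:9]: 26

Max: 49 at [0:5]


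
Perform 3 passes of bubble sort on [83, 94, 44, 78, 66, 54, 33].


Initial: [83, 94, 44, 78, 66, 54, 33]
Pass 1: [83, 44, 78, 66, 54, 33, 94] (5 swaps)
Pass 2: [44, 78, 66, 54, 33, 83, 94] (5 swaps)
Pass 3: [44, 66, 54, 33, 78, 83, 94] (3 swaps)

After 3 passes: [44, 66, 54, 33, 78, 83, 94]


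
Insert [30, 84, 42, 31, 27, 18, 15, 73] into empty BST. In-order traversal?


Insert 30: root
Insert 84: R from 30
Insert 42: R from 30 -> L from 84
Insert 31: R from 30 -> L from 84 -> L from 42
Insert 27: L from 30
Insert 18: L from 30 -> L from 27
Insert 15: L from 30 -> L from 27 -> L from 18
Insert 73: R from 30 -> L from 84 -> R from 42

In-order: [15, 18, 27, 30, 31, 42, 73, 84]


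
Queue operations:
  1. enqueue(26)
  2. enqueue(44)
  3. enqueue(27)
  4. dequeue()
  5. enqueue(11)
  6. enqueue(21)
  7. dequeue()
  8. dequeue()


enqueue(26) -> [26]
enqueue(44) -> [26, 44]
enqueue(27) -> [26, 44, 27]
dequeue()->26, [44, 27]
enqueue(11) -> [44, 27, 11]
enqueue(21) -> [44, 27, 11, 21]
dequeue()->44, [27, 11, 21]
dequeue()->27, [11, 21]

Final queue: [11, 21]


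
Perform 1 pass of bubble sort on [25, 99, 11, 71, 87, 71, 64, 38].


Initial: [25, 99, 11, 71, 87, 71, 64, 38]
Pass 1: [25, 11, 71, 87, 71, 64, 38, 99] (6 swaps)

After 1 pass: [25, 11, 71, 87, 71, 64, 38, 99]


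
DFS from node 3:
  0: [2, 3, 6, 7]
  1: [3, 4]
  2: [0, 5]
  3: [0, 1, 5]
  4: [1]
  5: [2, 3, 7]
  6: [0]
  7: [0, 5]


Visit 3, push [5, 1, 0]
Visit 0, push [7, 6, 2]
Visit 2, push [5]
Visit 5, push [7]
Visit 7, push []
Visit 6, push []
Visit 1, push [4]
Visit 4, push []

DFS order: [3, 0, 2, 5, 7, 6, 1, 4]


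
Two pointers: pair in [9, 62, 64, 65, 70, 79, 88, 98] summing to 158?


lo=0(9)+hi=7(98)=107
lo=1(62)+hi=7(98)=160
lo=1(62)+hi=6(88)=150
lo=2(64)+hi=6(88)=152
lo=3(65)+hi=6(88)=153
lo=4(70)+hi=6(88)=158

Yes: 70+88=158


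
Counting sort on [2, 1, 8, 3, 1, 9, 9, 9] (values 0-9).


Input: [2, 1, 8, 3, 1, 9, 9, 9]
Counts: [0, 2, 1, 1, 0, 0, 0, 0, 1, 3]

Sorted: [1, 1, 2, 3, 8, 9, 9, 9]


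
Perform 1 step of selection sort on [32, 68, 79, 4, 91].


Initial: [32, 68, 79, 4, 91]
Step 1: min=4 at 3
  Swap: [4, 68, 79, 32, 91]

After 1 step: [4, 68, 79, 32, 91]


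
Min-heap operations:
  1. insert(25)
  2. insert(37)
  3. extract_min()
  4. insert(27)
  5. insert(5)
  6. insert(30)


insert(25) -> [25]
insert(37) -> [25, 37]
extract_min()->25, [37]
insert(27) -> [27, 37]
insert(5) -> [5, 37, 27]
insert(30) -> [5, 30, 27, 37]

Final heap: [5, 30, 27, 37]


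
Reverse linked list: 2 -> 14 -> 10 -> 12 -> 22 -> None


Step 1: curr=2, set curr.next=prev(None) | reversed so far: 2
Step 2: curr=14, set curr.next=prev(2) | reversed so far: 14 -> 2
Step 3: curr=10, set curr.next=prev(14) | reversed so far: 10 -> 14 -> 2
Step 4: curr=12, set curr.next=prev(10) | reversed so far: 12 -> 10 -> 14 -> 2
Step 5: curr=22, set curr.next=prev(12) | reversed so far: 22 -> 12 -> 10 -> 14 -> 2

22 -> 12 -> 10 -> 14 -> 2 -> None


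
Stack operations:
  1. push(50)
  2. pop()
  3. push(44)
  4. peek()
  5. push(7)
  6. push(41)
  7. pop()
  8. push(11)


push(50) -> [50]
pop()->50, []
push(44) -> [44]
peek()->44
push(7) -> [44, 7]
push(41) -> [44, 7, 41]
pop()->41, [44, 7]
push(11) -> [44, 7, 11]

Final stack: [44, 7, 11]


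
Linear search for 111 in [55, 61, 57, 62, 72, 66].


i=0: 55!=111
i=1: 61!=111
i=2: 57!=111
i=3: 62!=111
i=4: 72!=111
i=5: 66!=111

Not found, 6 comps


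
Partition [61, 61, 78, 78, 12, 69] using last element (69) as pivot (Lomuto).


Pivot: 69
  61 <= 69: advance i (no swap)
  61 <= 69: advance i (no swap)
  12 <= 69: swap -> [61, 61, 12, 78, 78, 69]
Place pivot at 3: [61, 61, 12, 69, 78, 78]

Partitioned: [61, 61, 12, 69, 78, 78]


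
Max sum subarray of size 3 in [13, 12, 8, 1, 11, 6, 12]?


[0:3]: 33
[1:4]: 21
[2:5]: 20
[3:6]: 18
[4:7]: 29

Max: 33 at [0:3]


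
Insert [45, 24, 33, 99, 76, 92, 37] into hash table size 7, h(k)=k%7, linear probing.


Insert 45: h=3 -> slot 3
Insert 24: h=3, 1 probes -> slot 4
Insert 33: h=5 -> slot 5
Insert 99: h=1 -> slot 1
Insert 76: h=6 -> slot 6
Insert 92: h=1, 1 probes -> slot 2
Insert 37: h=2, 5 probes -> slot 0

Table: [37, 99, 92, 45, 24, 33, 76]


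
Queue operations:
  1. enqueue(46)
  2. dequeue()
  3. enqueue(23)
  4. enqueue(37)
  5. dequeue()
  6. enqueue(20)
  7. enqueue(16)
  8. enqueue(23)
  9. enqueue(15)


enqueue(46) -> [46]
dequeue()->46, []
enqueue(23) -> [23]
enqueue(37) -> [23, 37]
dequeue()->23, [37]
enqueue(20) -> [37, 20]
enqueue(16) -> [37, 20, 16]
enqueue(23) -> [37, 20, 16, 23]
enqueue(15) -> [37, 20, 16, 23, 15]

Final queue: [37, 20, 16, 23, 15]


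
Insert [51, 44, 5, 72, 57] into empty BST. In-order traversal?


Insert 51: root
Insert 44: L from 51
Insert 5: L from 51 -> L from 44
Insert 72: R from 51
Insert 57: R from 51 -> L from 72

In-order: [5, 44, 51, 57, 72]


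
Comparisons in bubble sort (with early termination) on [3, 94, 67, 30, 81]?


Algorithm: bubble sort (with early termination)
Input: [3, 94, 67, 30, 81]
Sorted: [3, 30, 67, 81, 94]

9


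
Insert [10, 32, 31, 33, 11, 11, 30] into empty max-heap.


Insert 10: [10]
Insert 32: [32, 10]
Insert 31: [32, 10, 31]
Insert 33: [33, 32, 31, 10]
Insert 11: [33, 32, 31, 10, 11]
Insert 11: [33, 32, 31, 10, 11, 11]
Insert 30: [33, 32, 31, 10, 11, 11, 30]

Final heap: [33, 32, 31, 10, 11, 11, 30]


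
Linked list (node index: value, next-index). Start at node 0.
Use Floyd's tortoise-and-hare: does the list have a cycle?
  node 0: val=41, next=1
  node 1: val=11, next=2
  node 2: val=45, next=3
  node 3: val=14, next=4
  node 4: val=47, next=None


Floyd's tortoise (slow, +1) and hare (fast, +2):
  init: slow=0, fast=0
  step 1: slow=1, fast=2
  step 2: slow=2, fast=4
  step 3: fast -> None, no cycle

Cycle: no


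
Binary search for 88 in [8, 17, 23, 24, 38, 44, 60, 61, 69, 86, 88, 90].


Step 1: lo=0, hi=11, mid=5, val=44
Step 2: lo=6, hi=11, mid=8, val=69
Step 3: lo=9, hi=11, mid=10, val=88

Found at index 10


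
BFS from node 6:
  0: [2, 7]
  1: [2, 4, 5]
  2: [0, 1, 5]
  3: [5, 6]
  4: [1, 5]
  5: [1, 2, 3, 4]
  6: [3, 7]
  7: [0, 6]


Visit 6, enqueue [3, 7]
Visit 3, enqueue [5]
Visit 7, enqueue [0]
Visit 5, enqueue [1, 2, 4]
Visit 0, enqueue []
Visit 1, enqueue []
Visit 2, enqueue []
Visit 4, enqueue []

BFS order: [6, 3, 7, 5, 0, 1, 2, 4]


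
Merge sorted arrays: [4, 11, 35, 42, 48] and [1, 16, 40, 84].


Take 1 from B
Take 4 from A
Take 11 from A
Take 16 from B
Take 35 from A
Take 40 from B
Take 42 from A
Take 48 from A

Merged: [1, 4, 11, 16, 35, 40, 42, 48, 84]


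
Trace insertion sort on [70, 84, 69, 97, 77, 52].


Initial: [70, 84, 69, 97, 77, 52]
Insert 84: [70, 84, 69, 97, 77, 52]
Insert 69: [69, 70, 84, 97, 77, 52]
Insert 97: [69, 70, 84, 97, 77, 52]
Insert 77: [69, 70, 77, 84, 97, 52]
Insert 52: [52, 69, 70, 77, 84, 97]

Sorted: [52, 69, 70, 77, 84, 97]


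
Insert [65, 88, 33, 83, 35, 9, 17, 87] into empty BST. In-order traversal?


Insert 65: root
Insert 88: R from 65
Insert 33: L from 65
Insert 83: R from 65 -> L from 88
Insert 35: L from 65 -> R from 33
Insert 9: L from 65 -> L from 33
Insert 17: L from 65 -> L from 33 -> R from 9
Insert 87: R from 65 -> L from 88 -> R from 83

In-order: [9, 17, 33, 35, 65, 83, 87, 88]


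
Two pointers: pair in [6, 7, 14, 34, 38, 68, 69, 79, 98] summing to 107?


lo=0(6)+hi=8(98)=104
lo=1(7)+hi=8(98)=105
lo=2(14)+hi=8(98)=112
lo=2(14)+hi=7(79)=93
lo=3(34)+hi=7(79)=113
lo=3(34)+hi=6(69)=103
lo=4(38)+hi=6(69)=107

Yes: 38+69=107


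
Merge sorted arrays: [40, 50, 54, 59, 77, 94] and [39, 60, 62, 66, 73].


Take 39 from B
Take 40 from A
Take 50 from A
Take 54 from A
Take 59 from A
Take 60 from B
Take 62 from B
Take 66 from B
Take 73 from B

Merged: [39, 40, 50, 54, 59, 60, 62, 66, 73, 77, 94]


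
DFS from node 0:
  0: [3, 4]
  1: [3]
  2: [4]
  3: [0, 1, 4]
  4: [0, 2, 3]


Visit 0, push [4, 3]
Visit 3, push [4, 1]
Visit 1, push []
Visit 4, push [2]
Visit 2, push []

DFS order: [0, 3, 1, 4, 2]


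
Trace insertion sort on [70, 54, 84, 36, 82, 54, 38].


Initial: [70, 54, 84, 36, 82, 54, 38]
Insert 54: [54, 70, 84, 36, 82, 54, 38]
Insert 84: [54, 70, 84, 36, 82, 54, 38]
Insert 36: [36, 54, 70, 84, 82, 54, 38]
Insert 82: [36, 54, 70, 82, 84, 54, 38]
Insert 54: [36, 54, 54, 70, 82, 84, 38]
Insert 38: [36, 38, 54, 54, 70, 82, 84]

Sorted: [36, 38, 54, 54, 70, 82, 84]


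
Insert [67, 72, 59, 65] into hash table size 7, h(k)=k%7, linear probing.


Insert 67: h=4 -> slot 4
Insert 72: h=2 -> slot 2
Insert 59: h=3 -> slot 3
Insert 65: h=2, 3 probes -> slot 5

Table: [None, None, 72, 59, 67, 65, None]


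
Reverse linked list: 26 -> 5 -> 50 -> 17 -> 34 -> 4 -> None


Step 1: curr=26, set curr.next=prev(None) | reversed so far: 26
Step 2: curr=5, set curr.next=prev(26) | reversed so far: 5 -> 26
Step 3: curr=50, set curr.next=prev(5) | reversed so far: 50 -> 5 -> 26
Step 4: curr=17, set curr.next=prev(50) | reversed so far: 17 -> 50 -> 5 -> 26
Step 5: curr=34, set curr.next=prev(17) | reversed so far: 34 -> 17 -> 50 -> 5 -> 26
Step 6: curr=4, set curr.next=prev(34) | reversed so far: 4 -> 34 -> 17 -> 50 -> 5 -> 26

4 -> 34 -> 17 -> 50 -> 5 -> 26 -> None


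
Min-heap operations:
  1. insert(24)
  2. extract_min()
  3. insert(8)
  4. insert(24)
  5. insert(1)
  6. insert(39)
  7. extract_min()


insert(24) -> [24]
extract_min()->24, []
insert(8) -> [8]
insert(24) -> [8, 24]
insert(1) -> [1, 24, 8]
insert(39) -> [1, 24, 8, 39]
extract_min()->1, [8, 24, 39]

Final heap: [8, 24, 39]


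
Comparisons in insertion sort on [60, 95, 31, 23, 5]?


Algorithm: insertion sort
Input: [60, 95, 31, 23, 5]
Sorted: [5, 23, 31, 60, 95]

10


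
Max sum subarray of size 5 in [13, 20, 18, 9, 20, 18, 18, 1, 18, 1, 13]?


[0:5]: 80
[1:6]: 85
[2:7]: 83
[3:8]: 66
[4:9]: 75
[5:10]: 56
[6:11]: 51

Max: 85 at [1:6]


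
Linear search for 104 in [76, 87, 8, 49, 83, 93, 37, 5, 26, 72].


i=0: 76!=104
i=1: 87!=104
i=2: 8!=104
i=3: 49!=104
i=4: 83!=104
i=5: 93!=104
i=6: 37!=104
i=7: 5!=104
i=8: 26!=104
i=9: 72!=104

Not found, 10 comps


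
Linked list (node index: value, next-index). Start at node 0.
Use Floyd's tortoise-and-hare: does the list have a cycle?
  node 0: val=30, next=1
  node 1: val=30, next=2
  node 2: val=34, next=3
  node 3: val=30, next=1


Floyd's tortoise (slow, +1) and hare (fast, +2):
  init: slow=0, fast=0
  step 1: slow=1, fast=2
  step 2: slow=2, fast=1
  step 3: slow=3, fast=3
  slow == fast at node 3: cycle detected

Cycle: yes


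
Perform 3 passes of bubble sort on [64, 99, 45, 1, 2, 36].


Initial: [64, 99, 45, 1, 2, 36]
Pass 1: [64, 45, 1, 2, 36, 99] (4 swaps)
Pass 2: [45, 1, 2, 36, 64, 99] (4 swaps)
Pass 3: [1, 2, 36, 45, 64, 99] (3 swaps)

After 3 passes: [1, 2, 36, 45, 64, 99]


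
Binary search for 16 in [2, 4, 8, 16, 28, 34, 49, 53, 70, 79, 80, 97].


Step 1: lo=0, hi=11, mid=5, val=34
Step 2: lo=0, hi=4, mid=2, val=8
Step 3: lo=3, hi=4, mid=3, val=16

Found at index 3


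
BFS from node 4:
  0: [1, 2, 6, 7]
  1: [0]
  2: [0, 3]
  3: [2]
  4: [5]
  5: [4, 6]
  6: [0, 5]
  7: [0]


Visit 4, enqueue [5]
Visit 5, enqueue [6]
Visit 6, enqueue [0]
Visit 0, enqueue [1, 2, 7]
Visit 1, enqueue []
Visit 2, enqueue [3]
Visit 7, enqueue []
Visit 3, enqueue []

BFS order: [4, 5, 6, 0, 1, 2, 7, 3]


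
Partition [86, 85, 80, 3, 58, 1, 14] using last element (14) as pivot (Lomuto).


Pivot: 14
  3 <= 14: swap -> [3, 85, 80, 86, 58, 1, 14]
  1 <= 14: swap -> [3, 1, 80, 86, 58, 85, 14]
Place pivot at 2: [3, 1, 14, 86, 58, 85, 80]

Partitioned: [3, 1, 14, 86, 58, 85, 80]


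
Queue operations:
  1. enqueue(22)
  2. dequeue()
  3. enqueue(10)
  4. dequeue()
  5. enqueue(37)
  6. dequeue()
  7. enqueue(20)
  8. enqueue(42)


enqueue(22) -> [22]
dequeue()->22, []
enqueue(10) -> [10]
dequeue()->10, []
enqueue(37) -> [37]
dequeue()->37, []
enqueue(20) -> [20]
enqueue(42) -> [20, 42]

Final queue: [20, 42]


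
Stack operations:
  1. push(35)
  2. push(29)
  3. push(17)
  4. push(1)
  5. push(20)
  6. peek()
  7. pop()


push(35) -> [35]
push(29) -> [35, 29]
push(17) -> [35, 29, 17]
push(1) -> [35, 29, 17, 1]
push(20) -> [35, 29, 17, 1, 20]
peek()->20
pop()->20, [35, 29, 17, 1]

Final stack: [35, 29, 17, 1]


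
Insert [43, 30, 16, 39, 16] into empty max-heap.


Insert 43: [43]
Insert 30: [43, 30]
Insert 16: [43, 30, 16]
Insert 39: [43, 39, 16, 30]
Insert 16: [43, 39, 16, 30, 16]

Final heap: [43, 39, 16, 30, 16]


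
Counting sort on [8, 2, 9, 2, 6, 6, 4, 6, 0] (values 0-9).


Input: [8, 2, 9, 2, 6, 6, 4, 6, 0]
Counts: [1, 0, 2, 0, 1, 0, 3, 0, 1, 1]

Sorted: [0, 2, 2, 4, 6, 6, 6, 8, 9]


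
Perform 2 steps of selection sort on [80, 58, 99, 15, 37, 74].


Initial: [80, 58, 99, 15, 37, 74]
Step 1: min=15 at 3
  Swap: [15, 58, 99, 80, 37, 74]
Step 2: min=37 at 4
  Swap: [15, 37, 99, 80, 58, 74]

After 2 steps: [15, 37, 99, 80, 58, 74]


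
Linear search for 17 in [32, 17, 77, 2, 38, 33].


i=0: 32!=17
i=1: 17==17 found!

Found at 1, 2 comps


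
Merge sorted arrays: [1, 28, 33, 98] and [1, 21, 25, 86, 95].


Take 1 from A
Take 1 from B
Take 21 from B
Take 25 from B
Take 28 from A
Take 33 from A
Take 86 from B
Take 95 from B

Merged: [1, 1, 21, 25, 28, 33, 86, 95, 98]


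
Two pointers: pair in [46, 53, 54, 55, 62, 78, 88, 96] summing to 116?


lo=0(46)+hi=7(96)=142
lo=0(46)+hi=6(88)=134
lo=0(46)+hi=5(78)=124
lo=0(46)+hi=4(62)=108
lo=1(53)+hi=4(62)=115
lo=2(54)+hi=4(62)=116

Yes: 54+62=116


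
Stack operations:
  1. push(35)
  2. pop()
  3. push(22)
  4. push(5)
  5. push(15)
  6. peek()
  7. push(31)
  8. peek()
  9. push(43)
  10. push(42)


push(35) -> [35]
pop()->35, []
push(22) -> [22]
push(5) -> [22, 5]
push(15) -> [22, 5, 15]
peek()->15
push(31) -> [22, 5, 15, 31]
peek()->31
push(43) -> [22, 5, 15, 31, 43]
push(42) -> [22, 5, 15, 31, 43, 42]

Final stack: [22, 5, 15, 31, 43, 42]


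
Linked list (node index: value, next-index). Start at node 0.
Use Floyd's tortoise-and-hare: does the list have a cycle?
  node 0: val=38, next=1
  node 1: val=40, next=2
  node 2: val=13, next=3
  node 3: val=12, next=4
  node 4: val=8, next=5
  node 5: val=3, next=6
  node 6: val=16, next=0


Floyd's tortoise (slow, +1) and hare (fast, +2):
  init: slow=0, fast=0
  step 1: slow=1, fast=2
  step 2: slow=2, fast=4
  step 3: slow=3, fast=6
  step 4: slow=4, fast=1
  step 5: slow=5, fast=3
  step 6: slow=6, fast=5
  step 7: slow=0, fast=0
  slow == fast at node 0: cycle detected

Cycle: yes


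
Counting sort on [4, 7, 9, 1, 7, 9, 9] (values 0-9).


Input: [4, 7, 9, 1, 7, 9, 9]
Counts: [0, 1, 0, 0, 1, 0, 0, 2, 0, 3]

Sorted: [1, 4, 7, 7, 9, 9, 9]


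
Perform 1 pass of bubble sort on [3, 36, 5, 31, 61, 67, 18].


Initial: [3, 36, 5, 31, 61, 67, 18]
Pass 1: [3, 5, 31, 36, 61, 18, 67] (3 swaps)

After 1 pass: [3, 5, 31, 36, 61, 18, 67]


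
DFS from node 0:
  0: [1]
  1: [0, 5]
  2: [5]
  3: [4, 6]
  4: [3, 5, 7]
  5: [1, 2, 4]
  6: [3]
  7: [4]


Visit 0, push [1]
Visit 1, push [5]
Visit 5, push [4, 2]
Visit 2, push []
Visit 4, push [7, 3]
Visit 3, push [6]
Visit 6, push []
Visit 7, push []

DFS order: [0, 1, 5, 2, 4, 3, 6, 7]


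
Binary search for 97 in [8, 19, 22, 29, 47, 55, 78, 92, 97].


Step 1: lo=0, hi=8, mid=4, val=47
Step 2: lo=5, hi=8, mid=6, val=78
Step 3: lo=7, hi=8, mid=7, val=92
Step 4: lo=8, hi=8, mid=8, val=97

Found at index 8


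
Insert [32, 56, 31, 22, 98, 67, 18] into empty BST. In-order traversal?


Insert 32: root
Insert 56: R from 32
Insert 31: L from 32
Insert 22: L from 32 -> L from 31
Insert 98: R from 32 -> R from 56
Insert 67: R from 32 -> R from 56 -> L from 98
Insert 18: L from 32 -> L from 31 -> L from 22

In-order: [18, 22, 31, 32, 56, 67, 98]


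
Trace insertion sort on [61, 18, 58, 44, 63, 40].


Initial: [61, 18, 58, 44, 63, 40]
Insert 18: [18, 61, 58, 44, 63, 40]
Insert 58: [18, 58, 61, 44, 63, 40]
Insert 44: [18, 44, 58, 61, 63, 40]
Insert 63: [18, 44, 58, 61, 63, 40]
Insert 40: [18, 40, 44, 58, 61, 63]

Sorted: [18, 40, 44, 58, 61, 63]


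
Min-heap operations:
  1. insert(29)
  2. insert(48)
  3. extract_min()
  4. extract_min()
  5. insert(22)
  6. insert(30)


insert(29) -> [29]
insert(48) -> [29, 48]
extract_min()->29, [48]
extract_min()->48, []
insert(22) -> [22]
insert(30) -> [22, 30]

Final heap: [22, 30]


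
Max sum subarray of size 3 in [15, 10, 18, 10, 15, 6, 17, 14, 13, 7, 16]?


[0:3]: 43
[1:4]: 38
[2:5]: 43
[3:6]: 31
[4:7]: 38
[5:8]: 37
[6:9]: 44
[7:10]: 34
[8:11]: 36

Max: 44 at [6:9]


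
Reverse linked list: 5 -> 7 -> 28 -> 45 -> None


Step 1: curr=5, set curr.next=prev(None) | reversed so far: 5
Step 2: curr=7, set curr.next=prev(5) | reversed so far: 7 -> 5
Step 3: curr=28, set curr.next=prev(7) | reversed so far: 28 -> 7 -> 5
Step 4: curr=45, set curr.next=prev(28) | reversed so far: 45 -> 28 -> 7 -> 5

45 -> 28 -> 7 -> 5 -> None


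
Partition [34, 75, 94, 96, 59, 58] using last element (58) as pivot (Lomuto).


Pivot: 58
  34 <= 58: advance i (no swap)
Place pivot at 1: [34, 58, 94, 96, 59, 75]

Partitioned: [34, 58, 94, 96, 59, 75]


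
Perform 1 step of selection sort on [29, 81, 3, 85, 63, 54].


Initial: [29, 81, 3, 85, 63, 54]
Step 1: min=3 at 2
  Swap: [3, 81, 29, 85, 63, 54]

After 1 step: [3, 81, 29, 85, 63, 54]


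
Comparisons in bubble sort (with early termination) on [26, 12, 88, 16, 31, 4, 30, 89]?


Algorithm: bubble sort (with early termination)
Input: [26, 12, 88, 16, 31, 4, 30, 89]
Sorted: [4, 12, 16, 26, 30, 31, 88, 89]

27


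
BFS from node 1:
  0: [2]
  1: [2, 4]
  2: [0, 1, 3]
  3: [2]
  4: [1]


Visit 1, enqueue [2, 4]
Visit 2, enqueue [0, 3]
Visit 4, enqueue []
Visit 0, enqueue []
Visit 3, enqueue []

BFS order: [1, 2, 4, 0, 3]


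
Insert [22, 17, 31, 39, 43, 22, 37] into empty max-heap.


Insert 22: [22]
Insert 17: [22, 17]
Insert 31: [31, 17, 22]
Insert 39: [39, 31, 22, 17]
Insert 43: [43, 39, 22, 17, 31]
Insert 22: [43, 39, 22, 17, 31, 22]
Insert 37: [43, 39, 37, 17, 31, 22, 22]

Final heap: [43, 39, 37, 17, 31, 22, 22]


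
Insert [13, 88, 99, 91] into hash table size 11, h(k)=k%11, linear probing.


Insert 13: h=2 -> slot 2
Insert 88: h=0 -> slot 0
Insert 99: h=0, 1 probes -> slot 1
Insert 91: h=3 -> slot 3

Table: [88, 99, 13, 91, None, None, None, None, None, None, None]


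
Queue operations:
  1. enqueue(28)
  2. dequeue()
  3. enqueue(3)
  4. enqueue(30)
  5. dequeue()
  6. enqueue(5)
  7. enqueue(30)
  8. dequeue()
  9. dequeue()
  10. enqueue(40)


enqueue(28) -> [28]
dequeue()->28, []
enqueue(3) -> [3]
enqueue(30) -> [3, 30]
dequeue()->3, [30]
enqueue(5) -> [30, 5]
enqueue(30) -> [30, 5, 30]
dequeue()->30, [5, 30]
dequeue()->5, [30]
enqueue(40) -> [30, 40]

Final queue: [30, 40]


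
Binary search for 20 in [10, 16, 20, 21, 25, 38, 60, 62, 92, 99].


Step 1: lo=0, hi=9, mid=4, val=25
Step 2: lo=0, hi=3, mid=1, val=16
Step 3: lo=2, hi=3, mid=2, val=20

Found at index 2


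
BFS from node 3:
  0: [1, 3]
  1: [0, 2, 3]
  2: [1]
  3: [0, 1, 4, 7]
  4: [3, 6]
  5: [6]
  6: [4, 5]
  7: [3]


Visit 3, enqueue [0, 1, 4, 7]
Visit 0, enqueue []
Visit 1, enqueue [2]
Visit 4, enqueue [6]
Visit 7, enqueue []
Visit 2, enqueue []
Visit 6, enqueue [5]
Visit 5, enqueue []

BFS order: [3, 0, 1, 4, 7, 2, 6, 5]


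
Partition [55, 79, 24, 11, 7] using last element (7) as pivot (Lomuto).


Pivot: 7
Place pivot at 0: [7, 79, 24, 11, 55]

Partitioned: [7, 79, 24, 11, 55]


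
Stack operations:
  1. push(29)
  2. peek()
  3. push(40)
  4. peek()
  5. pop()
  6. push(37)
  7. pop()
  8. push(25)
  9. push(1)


push(29) -> [29]
peek()->29
push(40) -> [29, 40]
peek()->40
pop()->40, [29]
push(37) -> [29, 37]
pop()->37, [29]
push(25) -> [29, 25]
push(1) -> [29, 25, 1]

Final stack: [29, 25, 1]


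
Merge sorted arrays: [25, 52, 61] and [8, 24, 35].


Take 8 from B
Take 24 from B
Take 25 from A
Take 35 from B

Merged: [8, 24, 25, 35, 52, 61]


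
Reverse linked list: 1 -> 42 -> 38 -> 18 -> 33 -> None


Step 1: curr=1, set curr.next=prev(None) | reversed so far: 1
Step 2: curr=42, set curr.next=prev(1) | reversed so far: 42 -> 1
Step 3: curr=38, set curr.next=prev(42) | reversed so far: 38 -> 42 -> 1
Step 4: curr=18, set curr.next=prev(38) | reversed so far: 18 -> 38 -> 42 -> 1
Step 5: curr=33, set curr.next=prev(18) | reversed so far: 33 -> 18 -> 38 -> 42 -> 1

33 -> 18 -> 38 -> 42 -> 1 -> None


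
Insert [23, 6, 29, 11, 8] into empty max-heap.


Insert 23: [23]
Insert 6: [23, 6]
Insert 29: [29, 6, 23]
Insert 11: [29, 11, 23, 6]
Insert 8: [29, 11, 23, 6, 8]

Final heap: [29, 11, 23, 6, 8]


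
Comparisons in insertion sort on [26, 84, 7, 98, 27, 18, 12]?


Algorithm: insertion sort
Input: [26, 84, 7, 98, 27, 18, 12]
Sorted: [7, 12, 18, 26, 27, 84, 98]

18


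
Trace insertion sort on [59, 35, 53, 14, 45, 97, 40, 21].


Initial: [59, 35, 53, 14, 45, 97, 40, 21]
Insert 35: [35, 59, 53, 14, 45, 97, 40, 21]
Insert 53: [35, 53, 59, 14, 45, 97, 40, 21]
Insert 14: [14, 35, 53, 59, 45, 97, 40, 21]
Insert 45: [14, 35, 45, 53, 59, 97, 40, 21]
Insert 97: [14, 35, 45, 53, 59, 97, 40, 21]
Insert 40: [14, 35, 40, 45, 53, 59, 97, 21]
Insert 21: [14, 21, 35, 40, 45, 53, 59, 97]

Sorted: [14, 21, 35, 40, 45, 53, 59, 97]


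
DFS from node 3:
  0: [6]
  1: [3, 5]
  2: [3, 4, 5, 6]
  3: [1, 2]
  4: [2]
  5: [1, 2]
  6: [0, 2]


Visit 3, push [2, 1]
Visit 1, push [5]
Visit 5, push [2]
Visit 2, push [6, 4]
Visit 4, push []
Visit 6, push [0]
Visit 0, push []

DFS order: [3, 1, 5, 2, 4, 6, 0]


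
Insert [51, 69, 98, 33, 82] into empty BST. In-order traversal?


Insert 51: root
Insert 69: R from 51
Insert 98: R from 51 -> R from 69
Insert 33: L from 51
Insert 82: R from 51 -> R from 69 -> L from 98

In-order: [33, 51, 69, 82, 98]


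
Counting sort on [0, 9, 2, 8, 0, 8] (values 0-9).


Input: [0, 9, 2, 8, 0, 8]
Counts: [2, 0, 1, 0, 0, 0, 0, 0, 2, 1]

Sorted: [0, 0, 2, 8, 8, 9]


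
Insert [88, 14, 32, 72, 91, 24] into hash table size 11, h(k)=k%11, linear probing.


Insert 88: h=0 -> slot 0
Insert 14: h=3 -> slot 3
Insert 32: h=10 -> slot 10
Insert 72: h=6 -> slot 6
Insert 91: h=3, 1 probes -> slot 4
Insert 24: h=2 -> slot 2

Table: [88, None, 24, 14, 91, None, 72, None, None, None, 32]


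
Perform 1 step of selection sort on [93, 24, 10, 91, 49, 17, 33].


Initial: [93, 24, 10, 91, 49, 17, 33]
Step 1: min=10 at 2
  Swap: [10, 24, 93, 91, 49, 17, 33]

After 1 step: [10, 24, 93, 91, 49, 17, 33]


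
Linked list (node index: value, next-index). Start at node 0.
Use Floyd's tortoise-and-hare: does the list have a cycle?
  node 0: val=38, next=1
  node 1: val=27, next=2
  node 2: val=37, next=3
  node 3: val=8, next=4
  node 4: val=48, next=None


Floyd's tortoise (slow, +1) and hare (fast, +2):
  init: slow=0, fast=0
  step 1: slow=1, fast=2
  step 2: slow=2, fast=4
  step 3: fast -> None, no cycle

Cycle: no


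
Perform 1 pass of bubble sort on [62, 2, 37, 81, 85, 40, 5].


Initial: [62, 2, 37, 81, 85, 40, 5]
Pass 1: [2, 37, 62, 81, 40, 5, 85] (4 swaps)

After 1 pass: [2, 37, 62, 81, 40, 5, 85]


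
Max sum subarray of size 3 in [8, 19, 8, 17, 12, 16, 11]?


[0:3]: 35
[1:4]: 44
[2:5]: 37
[3:6]: 45
[4:7]: 39

Max: 45 at [3:6]


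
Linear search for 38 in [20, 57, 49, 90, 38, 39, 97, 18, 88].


i=0: 20!=38
i=1: 57!=38
i=2: 49!=38
i=3: 90!=38
i=4: 38==38 found!

Found at 4, 5 comps


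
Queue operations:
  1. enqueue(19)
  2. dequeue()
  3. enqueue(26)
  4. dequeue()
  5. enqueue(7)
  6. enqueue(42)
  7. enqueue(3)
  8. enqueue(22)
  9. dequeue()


enqueue(19) -> [19]
dequeue()->19, []
enqueue(26) -> [26]
dequeue()->26, []
enqueue(7) -> [7]
enqueue(42) -> [7, 42]
enqueue(3) -> [7, 42, 3]
enqueue(22) -> [7, 42, 3, 22]
dequeue()->7, [42, 3, 22]

Final queue: [42, 3, 22]


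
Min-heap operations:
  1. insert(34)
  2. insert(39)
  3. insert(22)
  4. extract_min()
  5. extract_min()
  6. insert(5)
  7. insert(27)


insert(34) -> [34]
insert(39) -> [34, 39]
insert(22) -> [22, 39, 34]
extract_min()->22, [34, 39]
extract_min()->34, [39]
insert(5) -> [5, 39]
insert(27) -> [5, 39, 27]

Final heap: [5, 39, 27]
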